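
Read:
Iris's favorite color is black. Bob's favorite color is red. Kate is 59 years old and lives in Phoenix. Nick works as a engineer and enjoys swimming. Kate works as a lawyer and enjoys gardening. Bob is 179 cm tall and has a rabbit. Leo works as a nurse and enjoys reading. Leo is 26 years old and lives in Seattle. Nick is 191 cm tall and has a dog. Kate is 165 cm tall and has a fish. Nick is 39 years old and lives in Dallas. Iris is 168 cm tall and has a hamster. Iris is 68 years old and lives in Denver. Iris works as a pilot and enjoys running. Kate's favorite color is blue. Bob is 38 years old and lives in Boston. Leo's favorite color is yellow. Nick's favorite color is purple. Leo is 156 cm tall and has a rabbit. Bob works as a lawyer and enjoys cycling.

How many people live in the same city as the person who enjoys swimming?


Person with hobby swimming is Nick, city Dallas. Count = 1

1


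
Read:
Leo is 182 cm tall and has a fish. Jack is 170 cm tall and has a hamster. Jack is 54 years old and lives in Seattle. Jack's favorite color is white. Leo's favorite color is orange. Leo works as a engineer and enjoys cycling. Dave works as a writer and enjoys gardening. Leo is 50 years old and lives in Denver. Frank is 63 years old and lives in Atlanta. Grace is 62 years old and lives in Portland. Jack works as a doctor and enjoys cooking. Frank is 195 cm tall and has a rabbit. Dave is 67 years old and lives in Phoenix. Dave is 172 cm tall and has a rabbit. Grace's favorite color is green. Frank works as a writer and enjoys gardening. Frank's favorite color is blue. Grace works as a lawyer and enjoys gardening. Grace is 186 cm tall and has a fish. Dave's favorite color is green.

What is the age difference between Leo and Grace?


|50 - 62| = 12

12


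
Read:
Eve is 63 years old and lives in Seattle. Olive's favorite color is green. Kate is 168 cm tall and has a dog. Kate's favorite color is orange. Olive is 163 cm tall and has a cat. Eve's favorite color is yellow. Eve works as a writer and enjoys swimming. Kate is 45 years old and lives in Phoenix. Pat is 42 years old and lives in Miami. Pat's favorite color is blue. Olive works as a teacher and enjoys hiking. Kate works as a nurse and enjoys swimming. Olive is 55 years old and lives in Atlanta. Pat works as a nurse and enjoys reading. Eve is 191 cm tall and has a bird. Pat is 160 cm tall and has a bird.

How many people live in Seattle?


Count in Seattle: 1

1


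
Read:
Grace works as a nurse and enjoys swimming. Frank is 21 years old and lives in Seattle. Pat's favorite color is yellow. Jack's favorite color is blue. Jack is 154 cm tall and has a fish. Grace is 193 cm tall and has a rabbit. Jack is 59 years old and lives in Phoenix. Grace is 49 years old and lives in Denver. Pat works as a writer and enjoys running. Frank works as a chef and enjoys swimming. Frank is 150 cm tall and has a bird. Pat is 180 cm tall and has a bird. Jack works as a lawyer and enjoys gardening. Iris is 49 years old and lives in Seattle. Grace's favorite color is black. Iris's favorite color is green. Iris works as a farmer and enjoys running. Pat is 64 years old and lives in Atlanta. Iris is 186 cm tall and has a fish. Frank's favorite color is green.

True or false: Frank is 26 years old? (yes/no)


Frank is actually 21. no

no


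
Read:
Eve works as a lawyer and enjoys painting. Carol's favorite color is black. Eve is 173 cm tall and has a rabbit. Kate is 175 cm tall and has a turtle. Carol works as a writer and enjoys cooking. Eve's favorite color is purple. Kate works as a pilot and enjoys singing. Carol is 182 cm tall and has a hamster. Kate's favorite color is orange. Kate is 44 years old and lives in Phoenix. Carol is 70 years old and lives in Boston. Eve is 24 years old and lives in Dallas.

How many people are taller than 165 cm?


Taller than 165: 3

3


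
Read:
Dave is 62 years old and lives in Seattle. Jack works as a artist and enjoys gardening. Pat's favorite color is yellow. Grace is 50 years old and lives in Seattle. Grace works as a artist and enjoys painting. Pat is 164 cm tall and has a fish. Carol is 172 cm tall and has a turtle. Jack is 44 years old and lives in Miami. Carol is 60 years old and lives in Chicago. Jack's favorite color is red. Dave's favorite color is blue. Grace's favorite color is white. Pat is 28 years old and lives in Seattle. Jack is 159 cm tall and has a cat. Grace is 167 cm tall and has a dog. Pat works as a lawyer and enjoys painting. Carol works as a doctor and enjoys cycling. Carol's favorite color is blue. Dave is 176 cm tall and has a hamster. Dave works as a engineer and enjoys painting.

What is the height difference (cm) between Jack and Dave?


|159 - 176| = 17

17


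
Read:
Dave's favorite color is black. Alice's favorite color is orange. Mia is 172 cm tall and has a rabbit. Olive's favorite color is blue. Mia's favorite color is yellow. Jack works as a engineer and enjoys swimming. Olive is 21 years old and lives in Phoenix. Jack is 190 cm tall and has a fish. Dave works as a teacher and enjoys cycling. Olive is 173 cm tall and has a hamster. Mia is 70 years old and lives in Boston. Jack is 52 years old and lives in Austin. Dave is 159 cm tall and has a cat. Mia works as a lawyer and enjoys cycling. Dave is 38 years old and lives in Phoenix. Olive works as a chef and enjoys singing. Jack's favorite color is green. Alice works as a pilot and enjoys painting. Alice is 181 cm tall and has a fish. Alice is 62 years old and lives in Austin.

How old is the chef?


The chef is Olive, age 21

21


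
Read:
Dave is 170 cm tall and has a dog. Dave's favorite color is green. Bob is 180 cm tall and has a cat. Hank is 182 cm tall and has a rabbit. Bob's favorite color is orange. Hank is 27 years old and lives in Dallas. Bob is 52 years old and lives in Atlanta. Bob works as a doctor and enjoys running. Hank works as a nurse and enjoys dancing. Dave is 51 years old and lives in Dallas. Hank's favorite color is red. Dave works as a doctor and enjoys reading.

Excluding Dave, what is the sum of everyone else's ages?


Sum (excluding Dave): 79

79


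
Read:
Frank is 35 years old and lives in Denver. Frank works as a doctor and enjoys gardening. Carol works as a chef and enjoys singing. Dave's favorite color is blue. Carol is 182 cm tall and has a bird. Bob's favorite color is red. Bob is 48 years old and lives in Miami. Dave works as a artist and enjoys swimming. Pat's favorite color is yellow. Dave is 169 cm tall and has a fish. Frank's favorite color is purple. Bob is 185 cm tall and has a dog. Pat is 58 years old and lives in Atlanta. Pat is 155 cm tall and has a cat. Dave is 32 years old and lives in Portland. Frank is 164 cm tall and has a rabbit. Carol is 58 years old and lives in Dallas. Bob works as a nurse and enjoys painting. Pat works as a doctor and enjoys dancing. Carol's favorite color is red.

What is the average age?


Sum=231, n=5, avg=46.2

46.2


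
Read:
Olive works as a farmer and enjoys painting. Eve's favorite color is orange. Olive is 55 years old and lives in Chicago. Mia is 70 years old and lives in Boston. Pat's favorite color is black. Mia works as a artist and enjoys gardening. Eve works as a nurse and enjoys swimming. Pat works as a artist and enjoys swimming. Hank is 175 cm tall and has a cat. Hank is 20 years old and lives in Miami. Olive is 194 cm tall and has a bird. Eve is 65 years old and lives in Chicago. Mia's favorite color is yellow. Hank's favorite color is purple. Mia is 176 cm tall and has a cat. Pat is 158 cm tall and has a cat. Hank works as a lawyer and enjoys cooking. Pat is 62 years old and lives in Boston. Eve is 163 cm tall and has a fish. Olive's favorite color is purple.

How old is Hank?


Hank is 20 years old

20


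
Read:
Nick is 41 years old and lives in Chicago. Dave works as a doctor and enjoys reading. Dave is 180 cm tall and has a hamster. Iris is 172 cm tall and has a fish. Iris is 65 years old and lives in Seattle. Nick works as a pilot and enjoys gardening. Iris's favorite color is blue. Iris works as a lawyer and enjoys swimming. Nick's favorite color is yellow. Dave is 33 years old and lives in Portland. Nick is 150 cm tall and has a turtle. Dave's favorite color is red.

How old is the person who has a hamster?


Person with hamster is Dave, age 33

33


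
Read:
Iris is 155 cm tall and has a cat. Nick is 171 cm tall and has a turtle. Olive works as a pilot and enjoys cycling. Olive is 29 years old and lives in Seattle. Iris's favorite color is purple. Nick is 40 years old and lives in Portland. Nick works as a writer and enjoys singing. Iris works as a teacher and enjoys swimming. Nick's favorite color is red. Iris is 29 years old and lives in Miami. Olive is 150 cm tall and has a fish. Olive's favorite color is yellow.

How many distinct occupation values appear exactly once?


Unique occupation values: 3

3


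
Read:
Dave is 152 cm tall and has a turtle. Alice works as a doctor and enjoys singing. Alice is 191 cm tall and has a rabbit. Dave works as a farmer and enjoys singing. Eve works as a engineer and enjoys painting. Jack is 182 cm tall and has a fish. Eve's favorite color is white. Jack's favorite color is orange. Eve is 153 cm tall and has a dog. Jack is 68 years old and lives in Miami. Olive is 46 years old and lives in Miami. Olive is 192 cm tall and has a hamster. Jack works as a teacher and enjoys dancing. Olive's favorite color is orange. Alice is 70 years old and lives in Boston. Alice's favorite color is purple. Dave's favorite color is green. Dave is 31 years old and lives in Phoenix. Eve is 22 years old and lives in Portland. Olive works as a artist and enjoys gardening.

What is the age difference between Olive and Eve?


|46 - 22| = 24

24


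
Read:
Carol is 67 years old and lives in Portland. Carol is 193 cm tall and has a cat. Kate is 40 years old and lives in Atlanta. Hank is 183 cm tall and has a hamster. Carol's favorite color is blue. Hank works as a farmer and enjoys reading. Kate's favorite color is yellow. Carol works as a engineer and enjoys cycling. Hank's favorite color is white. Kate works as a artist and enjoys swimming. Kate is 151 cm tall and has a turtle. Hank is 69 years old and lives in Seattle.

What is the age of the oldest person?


Oldest: Hank at 69

69


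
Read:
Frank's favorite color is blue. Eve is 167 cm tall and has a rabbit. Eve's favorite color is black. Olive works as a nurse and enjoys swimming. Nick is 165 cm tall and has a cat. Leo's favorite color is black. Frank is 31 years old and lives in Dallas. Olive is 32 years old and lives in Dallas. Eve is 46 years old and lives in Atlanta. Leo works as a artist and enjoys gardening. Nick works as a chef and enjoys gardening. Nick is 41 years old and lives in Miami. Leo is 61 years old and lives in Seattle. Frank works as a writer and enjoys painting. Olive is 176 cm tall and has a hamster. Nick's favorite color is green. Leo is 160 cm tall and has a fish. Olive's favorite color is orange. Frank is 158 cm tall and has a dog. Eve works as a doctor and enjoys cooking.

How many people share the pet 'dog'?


Count: 1

1


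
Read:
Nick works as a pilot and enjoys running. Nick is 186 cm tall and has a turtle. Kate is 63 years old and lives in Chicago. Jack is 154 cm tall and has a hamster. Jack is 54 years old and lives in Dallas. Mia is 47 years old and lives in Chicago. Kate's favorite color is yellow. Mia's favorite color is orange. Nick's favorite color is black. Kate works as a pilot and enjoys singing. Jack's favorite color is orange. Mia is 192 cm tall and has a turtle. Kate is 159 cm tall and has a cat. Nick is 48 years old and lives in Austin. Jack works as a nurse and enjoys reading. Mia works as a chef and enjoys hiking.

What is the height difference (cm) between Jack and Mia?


|154 - 192| = 38

38


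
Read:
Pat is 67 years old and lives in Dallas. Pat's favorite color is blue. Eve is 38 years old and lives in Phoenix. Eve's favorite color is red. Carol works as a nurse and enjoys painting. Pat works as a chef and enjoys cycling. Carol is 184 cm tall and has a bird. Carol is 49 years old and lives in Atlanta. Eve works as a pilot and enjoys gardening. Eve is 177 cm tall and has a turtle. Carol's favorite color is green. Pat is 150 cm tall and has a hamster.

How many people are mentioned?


People: Eve, Carol, Pat. Count = 3

3


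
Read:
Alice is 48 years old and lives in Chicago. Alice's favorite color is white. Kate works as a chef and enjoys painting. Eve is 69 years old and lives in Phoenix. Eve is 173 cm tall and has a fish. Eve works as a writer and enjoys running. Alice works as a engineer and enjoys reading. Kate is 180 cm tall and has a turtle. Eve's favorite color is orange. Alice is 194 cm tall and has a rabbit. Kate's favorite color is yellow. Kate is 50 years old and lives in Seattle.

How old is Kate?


Kate is 50 years old

50


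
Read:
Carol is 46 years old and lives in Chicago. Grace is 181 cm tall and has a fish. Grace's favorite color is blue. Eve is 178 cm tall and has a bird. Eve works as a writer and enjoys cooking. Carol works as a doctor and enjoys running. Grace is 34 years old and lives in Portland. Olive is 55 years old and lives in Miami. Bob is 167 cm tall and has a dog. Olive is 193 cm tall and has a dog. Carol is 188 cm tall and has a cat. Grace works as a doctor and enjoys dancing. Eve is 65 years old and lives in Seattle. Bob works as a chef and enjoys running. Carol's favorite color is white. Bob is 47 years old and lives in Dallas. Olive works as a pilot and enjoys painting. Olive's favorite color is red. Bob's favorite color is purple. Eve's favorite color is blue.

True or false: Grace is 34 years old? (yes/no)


Grace is actually 34. yes

yes


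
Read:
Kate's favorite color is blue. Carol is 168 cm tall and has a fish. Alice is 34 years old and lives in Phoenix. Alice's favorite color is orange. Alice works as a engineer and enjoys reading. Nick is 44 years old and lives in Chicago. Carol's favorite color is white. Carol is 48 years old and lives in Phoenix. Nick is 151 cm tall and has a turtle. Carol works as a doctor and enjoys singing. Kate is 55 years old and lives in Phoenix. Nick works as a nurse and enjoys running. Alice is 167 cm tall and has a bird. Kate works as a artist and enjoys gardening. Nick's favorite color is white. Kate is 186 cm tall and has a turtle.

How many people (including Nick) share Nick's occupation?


Nick is a nurse. Count = 1

1


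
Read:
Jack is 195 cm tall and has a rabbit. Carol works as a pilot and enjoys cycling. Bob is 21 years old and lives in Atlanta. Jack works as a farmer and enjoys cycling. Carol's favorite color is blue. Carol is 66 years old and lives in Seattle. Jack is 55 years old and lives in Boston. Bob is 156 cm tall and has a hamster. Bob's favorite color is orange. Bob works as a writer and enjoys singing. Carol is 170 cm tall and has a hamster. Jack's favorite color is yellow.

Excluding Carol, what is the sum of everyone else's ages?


Sum (excluding Carol): 76

76


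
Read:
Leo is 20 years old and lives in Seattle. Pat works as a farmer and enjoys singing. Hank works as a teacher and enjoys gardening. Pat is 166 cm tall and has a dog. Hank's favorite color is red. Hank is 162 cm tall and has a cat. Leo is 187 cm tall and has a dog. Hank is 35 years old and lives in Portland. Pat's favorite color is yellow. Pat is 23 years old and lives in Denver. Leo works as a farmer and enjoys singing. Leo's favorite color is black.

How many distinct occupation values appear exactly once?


Unique occupation values: 1

1


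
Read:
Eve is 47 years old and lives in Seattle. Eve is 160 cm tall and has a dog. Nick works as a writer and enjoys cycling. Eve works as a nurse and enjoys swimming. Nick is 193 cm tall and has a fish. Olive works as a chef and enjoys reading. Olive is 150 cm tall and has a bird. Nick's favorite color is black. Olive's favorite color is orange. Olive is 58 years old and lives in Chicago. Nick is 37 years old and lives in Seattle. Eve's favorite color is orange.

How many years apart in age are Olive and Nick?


58 vs 37, diff = 21

21


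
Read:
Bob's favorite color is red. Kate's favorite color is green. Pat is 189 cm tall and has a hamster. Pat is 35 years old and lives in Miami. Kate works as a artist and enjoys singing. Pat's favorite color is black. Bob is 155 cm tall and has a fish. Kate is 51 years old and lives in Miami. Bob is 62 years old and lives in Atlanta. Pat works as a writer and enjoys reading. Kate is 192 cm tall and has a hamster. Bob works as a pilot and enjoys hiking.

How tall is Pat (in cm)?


Pat is 189 cm tall

189


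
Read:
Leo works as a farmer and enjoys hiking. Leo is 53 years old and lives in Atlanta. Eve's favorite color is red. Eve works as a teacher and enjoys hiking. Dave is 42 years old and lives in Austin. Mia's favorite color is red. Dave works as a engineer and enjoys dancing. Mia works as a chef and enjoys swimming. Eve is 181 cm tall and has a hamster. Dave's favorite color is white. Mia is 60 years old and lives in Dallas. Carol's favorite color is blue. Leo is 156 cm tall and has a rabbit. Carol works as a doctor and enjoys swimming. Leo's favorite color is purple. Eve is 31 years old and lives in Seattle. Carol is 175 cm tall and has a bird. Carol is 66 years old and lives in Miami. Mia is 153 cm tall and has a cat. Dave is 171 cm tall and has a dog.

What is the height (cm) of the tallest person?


Tallest: Eve at 181 cm

181


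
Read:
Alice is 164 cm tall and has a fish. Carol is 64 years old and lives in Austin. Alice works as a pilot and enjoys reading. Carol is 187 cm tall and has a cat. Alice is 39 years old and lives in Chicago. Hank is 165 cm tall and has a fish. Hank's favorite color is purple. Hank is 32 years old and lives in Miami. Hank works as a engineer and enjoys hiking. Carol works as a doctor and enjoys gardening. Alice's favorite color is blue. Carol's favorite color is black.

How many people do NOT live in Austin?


Not in Austin: 2

2


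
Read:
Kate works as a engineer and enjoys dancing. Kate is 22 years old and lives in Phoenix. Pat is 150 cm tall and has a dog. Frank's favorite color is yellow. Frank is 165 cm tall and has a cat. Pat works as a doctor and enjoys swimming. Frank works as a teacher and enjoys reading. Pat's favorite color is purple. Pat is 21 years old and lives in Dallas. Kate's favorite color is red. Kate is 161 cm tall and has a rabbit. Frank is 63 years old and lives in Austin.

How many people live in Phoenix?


Count in Phoenix: 1

1


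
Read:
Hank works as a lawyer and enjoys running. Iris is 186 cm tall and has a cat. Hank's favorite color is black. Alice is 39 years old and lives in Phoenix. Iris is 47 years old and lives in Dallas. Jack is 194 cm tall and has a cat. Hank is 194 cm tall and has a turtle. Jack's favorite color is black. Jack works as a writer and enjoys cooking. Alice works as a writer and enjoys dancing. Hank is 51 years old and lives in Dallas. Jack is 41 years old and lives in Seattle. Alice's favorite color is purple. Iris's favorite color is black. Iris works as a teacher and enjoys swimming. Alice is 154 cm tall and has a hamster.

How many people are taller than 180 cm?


Taller than 180: 3

3


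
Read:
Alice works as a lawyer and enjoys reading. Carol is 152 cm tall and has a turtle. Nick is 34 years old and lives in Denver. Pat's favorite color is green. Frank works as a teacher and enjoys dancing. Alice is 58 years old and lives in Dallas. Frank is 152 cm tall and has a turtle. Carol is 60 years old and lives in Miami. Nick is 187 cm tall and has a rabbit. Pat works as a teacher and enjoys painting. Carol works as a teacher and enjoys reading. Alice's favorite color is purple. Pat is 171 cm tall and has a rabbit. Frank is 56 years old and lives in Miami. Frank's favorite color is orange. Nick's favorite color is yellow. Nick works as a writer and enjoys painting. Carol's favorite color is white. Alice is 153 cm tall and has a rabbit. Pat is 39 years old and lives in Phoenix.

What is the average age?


Sum=247, n=5, avg=49.4

49.4


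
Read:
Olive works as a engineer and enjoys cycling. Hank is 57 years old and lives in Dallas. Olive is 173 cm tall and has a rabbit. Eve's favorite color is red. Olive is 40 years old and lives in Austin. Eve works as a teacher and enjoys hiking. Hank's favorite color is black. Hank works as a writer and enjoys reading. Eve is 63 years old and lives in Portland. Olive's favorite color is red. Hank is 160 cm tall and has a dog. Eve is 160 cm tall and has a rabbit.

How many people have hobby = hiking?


Count: 1

1


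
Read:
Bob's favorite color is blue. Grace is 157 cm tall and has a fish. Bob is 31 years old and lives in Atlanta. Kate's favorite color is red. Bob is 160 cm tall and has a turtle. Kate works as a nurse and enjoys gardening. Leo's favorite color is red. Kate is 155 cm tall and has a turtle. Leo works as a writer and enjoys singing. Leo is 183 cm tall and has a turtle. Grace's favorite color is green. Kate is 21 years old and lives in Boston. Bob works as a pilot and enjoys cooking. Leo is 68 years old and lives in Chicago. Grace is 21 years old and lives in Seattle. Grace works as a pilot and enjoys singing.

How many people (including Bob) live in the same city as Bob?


Bob lives in Atlanta. Count = 1

1


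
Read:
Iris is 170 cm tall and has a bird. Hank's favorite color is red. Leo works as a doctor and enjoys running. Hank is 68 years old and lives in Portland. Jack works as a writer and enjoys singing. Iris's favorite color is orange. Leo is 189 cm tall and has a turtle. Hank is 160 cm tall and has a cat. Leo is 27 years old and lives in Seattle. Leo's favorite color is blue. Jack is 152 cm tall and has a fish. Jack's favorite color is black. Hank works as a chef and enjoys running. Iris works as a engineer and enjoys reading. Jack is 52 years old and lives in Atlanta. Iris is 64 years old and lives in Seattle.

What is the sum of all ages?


64+52+27+68 = 211

211


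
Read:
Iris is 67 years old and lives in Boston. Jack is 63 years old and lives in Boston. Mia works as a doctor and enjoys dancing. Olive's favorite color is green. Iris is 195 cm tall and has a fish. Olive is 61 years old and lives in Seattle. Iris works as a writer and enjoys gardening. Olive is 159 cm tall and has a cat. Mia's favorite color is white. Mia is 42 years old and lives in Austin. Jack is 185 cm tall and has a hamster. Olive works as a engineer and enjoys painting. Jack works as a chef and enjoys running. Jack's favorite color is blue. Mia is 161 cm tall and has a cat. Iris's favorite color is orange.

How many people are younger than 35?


Filter: 0

0


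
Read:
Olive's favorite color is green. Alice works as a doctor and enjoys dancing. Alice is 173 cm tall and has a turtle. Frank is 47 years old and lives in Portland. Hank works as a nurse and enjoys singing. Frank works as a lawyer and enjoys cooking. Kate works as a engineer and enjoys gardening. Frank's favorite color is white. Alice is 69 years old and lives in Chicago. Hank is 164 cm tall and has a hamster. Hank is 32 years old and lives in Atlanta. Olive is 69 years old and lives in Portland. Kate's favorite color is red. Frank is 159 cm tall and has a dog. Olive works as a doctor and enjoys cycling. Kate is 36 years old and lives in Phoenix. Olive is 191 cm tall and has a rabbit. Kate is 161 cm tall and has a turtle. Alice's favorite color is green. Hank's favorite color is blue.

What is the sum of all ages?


69+36+32+47+69 = 253

253


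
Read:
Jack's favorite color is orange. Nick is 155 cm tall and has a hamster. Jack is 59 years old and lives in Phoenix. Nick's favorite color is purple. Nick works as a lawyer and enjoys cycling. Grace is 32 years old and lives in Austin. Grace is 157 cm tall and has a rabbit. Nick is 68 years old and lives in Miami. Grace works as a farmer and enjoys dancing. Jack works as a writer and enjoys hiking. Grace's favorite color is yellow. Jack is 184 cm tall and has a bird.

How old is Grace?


Grace is 32 years old

32


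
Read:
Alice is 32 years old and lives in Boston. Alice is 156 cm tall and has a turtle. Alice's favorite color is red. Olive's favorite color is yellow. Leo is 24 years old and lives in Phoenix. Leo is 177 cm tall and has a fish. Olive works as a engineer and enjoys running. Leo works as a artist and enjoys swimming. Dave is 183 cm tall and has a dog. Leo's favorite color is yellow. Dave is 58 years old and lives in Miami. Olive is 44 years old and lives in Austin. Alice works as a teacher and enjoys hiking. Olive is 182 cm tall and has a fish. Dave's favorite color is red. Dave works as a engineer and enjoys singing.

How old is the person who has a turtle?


Person with turtle is Alice, age 32

32


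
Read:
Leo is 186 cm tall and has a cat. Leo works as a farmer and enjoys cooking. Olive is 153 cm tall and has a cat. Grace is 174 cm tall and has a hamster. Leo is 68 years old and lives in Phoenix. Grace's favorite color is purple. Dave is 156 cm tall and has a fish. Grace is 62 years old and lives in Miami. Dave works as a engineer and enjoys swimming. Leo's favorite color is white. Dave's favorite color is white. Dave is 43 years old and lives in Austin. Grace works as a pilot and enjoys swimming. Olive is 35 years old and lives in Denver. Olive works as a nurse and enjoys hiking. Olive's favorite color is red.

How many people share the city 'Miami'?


Count: 1

1


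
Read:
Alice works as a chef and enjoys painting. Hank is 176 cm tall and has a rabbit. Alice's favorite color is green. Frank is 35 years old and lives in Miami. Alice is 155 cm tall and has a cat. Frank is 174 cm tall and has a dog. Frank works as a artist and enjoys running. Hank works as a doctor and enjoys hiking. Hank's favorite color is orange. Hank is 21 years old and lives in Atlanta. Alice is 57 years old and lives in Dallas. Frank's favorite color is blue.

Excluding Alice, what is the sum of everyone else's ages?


Sum (excluding Alice): 56

56


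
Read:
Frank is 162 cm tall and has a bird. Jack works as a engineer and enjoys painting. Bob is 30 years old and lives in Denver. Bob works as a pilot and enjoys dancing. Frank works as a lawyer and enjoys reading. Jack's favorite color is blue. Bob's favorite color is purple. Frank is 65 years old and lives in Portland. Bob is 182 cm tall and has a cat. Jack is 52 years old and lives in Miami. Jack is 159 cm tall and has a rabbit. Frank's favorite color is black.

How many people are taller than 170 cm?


Taller than 170: 1

1


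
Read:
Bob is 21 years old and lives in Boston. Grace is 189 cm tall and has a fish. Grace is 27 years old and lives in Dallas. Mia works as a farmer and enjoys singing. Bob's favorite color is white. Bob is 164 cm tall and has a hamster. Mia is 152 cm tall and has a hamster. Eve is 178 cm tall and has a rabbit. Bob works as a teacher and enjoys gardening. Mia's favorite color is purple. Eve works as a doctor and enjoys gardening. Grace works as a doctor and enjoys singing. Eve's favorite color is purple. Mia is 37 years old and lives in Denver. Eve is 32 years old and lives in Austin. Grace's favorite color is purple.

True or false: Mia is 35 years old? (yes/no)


Mia is actually 37. no

no


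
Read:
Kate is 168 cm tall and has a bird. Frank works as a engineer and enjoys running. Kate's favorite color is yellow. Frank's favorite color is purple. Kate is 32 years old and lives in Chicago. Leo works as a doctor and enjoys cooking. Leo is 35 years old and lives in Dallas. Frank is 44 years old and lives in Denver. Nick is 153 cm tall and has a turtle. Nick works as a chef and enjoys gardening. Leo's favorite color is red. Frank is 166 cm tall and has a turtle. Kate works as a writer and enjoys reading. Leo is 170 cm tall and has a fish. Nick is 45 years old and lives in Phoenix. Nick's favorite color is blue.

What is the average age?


Sum=156, n=4, avg=39

39


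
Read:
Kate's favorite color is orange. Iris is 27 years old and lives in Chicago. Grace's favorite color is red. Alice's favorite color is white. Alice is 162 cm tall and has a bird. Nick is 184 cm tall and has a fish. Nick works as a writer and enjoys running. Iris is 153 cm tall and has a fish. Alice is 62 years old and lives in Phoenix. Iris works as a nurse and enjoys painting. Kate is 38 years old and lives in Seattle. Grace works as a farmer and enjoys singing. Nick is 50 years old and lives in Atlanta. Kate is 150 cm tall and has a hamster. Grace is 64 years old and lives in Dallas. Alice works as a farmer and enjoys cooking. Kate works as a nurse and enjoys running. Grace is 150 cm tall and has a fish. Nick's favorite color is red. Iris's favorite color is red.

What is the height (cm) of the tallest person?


Tallest: Nick at 184 cm

184


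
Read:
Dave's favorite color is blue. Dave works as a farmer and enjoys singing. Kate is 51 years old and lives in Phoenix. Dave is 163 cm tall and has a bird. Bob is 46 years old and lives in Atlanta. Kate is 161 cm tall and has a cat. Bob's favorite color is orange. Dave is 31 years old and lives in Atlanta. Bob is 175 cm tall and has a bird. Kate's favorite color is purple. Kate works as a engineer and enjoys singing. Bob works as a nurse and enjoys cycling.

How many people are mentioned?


People: Kate, Bob, Dave. Count = 3

3


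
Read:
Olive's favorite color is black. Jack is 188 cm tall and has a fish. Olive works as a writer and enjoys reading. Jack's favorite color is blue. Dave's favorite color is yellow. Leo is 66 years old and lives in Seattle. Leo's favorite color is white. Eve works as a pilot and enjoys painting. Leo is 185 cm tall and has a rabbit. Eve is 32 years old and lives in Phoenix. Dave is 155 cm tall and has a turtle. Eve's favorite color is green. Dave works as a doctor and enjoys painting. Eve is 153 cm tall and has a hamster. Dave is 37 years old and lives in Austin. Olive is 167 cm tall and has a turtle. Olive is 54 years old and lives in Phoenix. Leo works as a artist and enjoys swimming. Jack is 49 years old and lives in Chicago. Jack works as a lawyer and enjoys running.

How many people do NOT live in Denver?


Not in Denver: 5

5


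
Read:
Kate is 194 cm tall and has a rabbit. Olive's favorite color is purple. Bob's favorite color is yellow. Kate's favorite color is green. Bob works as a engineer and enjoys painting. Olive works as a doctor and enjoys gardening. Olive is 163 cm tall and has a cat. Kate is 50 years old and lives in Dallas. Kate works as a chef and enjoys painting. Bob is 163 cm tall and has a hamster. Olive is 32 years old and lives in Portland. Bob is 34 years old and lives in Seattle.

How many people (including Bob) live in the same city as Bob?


Bob lives in Seattle. Count = 1

1


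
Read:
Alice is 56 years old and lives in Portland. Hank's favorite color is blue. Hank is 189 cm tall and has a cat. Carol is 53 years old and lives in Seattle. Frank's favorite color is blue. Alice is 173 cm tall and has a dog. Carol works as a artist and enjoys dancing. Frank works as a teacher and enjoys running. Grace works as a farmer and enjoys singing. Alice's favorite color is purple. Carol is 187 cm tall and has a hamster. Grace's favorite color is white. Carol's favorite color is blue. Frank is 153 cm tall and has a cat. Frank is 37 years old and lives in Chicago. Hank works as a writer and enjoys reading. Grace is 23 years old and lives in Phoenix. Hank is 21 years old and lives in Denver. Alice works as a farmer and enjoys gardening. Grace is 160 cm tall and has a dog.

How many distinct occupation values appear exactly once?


Unique occupation values: 3

3


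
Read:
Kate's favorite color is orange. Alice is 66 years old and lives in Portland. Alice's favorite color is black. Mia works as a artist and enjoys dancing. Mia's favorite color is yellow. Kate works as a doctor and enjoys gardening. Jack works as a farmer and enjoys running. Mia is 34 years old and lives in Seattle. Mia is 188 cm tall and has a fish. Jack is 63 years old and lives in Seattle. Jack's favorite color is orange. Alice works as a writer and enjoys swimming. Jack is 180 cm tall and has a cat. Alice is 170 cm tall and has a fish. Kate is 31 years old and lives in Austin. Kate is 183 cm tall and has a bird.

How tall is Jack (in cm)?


Jack is 180 cm tall

180


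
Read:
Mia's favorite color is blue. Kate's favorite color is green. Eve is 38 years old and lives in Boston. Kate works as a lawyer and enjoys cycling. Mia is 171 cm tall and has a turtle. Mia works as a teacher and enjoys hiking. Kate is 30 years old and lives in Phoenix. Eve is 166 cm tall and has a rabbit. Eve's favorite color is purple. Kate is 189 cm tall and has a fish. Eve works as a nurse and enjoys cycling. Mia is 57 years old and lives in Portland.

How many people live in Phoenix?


Count in Phoenix: 1

1


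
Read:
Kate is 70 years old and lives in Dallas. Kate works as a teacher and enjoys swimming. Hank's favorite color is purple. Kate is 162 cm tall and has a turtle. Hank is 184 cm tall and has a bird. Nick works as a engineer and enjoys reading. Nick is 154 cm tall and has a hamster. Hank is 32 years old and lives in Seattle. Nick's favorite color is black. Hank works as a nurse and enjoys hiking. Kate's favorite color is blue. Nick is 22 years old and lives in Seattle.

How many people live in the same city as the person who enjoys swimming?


Person with hobby swimming is Kate, city Dallas. Count = 1

1


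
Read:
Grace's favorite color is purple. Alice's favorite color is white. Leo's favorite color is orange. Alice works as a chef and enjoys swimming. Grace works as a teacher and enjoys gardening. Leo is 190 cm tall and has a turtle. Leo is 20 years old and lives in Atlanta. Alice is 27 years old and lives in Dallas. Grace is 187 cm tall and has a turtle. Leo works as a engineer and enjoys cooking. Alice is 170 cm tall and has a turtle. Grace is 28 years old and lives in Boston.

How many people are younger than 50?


Filter: 3

3


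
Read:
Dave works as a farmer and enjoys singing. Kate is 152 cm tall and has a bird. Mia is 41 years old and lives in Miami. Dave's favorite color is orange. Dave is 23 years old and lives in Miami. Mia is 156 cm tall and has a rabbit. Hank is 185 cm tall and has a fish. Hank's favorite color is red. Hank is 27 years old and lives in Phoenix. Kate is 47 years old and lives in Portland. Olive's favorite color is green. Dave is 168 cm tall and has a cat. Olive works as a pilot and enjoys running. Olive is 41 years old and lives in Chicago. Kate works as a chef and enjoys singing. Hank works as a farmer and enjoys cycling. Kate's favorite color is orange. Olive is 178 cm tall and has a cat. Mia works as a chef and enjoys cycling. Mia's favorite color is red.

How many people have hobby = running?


Count: 1

1


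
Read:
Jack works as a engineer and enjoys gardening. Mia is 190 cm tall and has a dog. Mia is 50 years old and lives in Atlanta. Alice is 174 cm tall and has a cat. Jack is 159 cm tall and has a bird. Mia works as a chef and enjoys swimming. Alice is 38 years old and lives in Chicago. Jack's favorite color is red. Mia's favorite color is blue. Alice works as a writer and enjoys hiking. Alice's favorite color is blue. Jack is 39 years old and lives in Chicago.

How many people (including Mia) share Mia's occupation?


Mia is a chef. Count = 1

1


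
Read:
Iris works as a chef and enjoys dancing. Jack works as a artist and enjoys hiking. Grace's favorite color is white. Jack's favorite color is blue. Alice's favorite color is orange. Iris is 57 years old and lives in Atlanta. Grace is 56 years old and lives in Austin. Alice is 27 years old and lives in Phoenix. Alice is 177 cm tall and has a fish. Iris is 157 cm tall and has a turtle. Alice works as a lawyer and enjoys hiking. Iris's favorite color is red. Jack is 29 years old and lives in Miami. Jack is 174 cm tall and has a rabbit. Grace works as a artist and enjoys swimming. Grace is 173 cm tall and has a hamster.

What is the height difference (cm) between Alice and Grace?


|177 - 173| = 4

4


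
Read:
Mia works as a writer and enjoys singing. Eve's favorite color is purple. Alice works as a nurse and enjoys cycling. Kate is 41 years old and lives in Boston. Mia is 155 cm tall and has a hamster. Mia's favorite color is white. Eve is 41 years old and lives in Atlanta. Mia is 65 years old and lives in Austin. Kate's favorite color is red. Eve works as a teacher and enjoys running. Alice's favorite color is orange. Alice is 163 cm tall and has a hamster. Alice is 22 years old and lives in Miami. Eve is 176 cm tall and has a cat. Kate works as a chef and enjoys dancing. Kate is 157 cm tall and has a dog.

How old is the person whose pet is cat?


Person with pet=cat is Eve, age 41

41


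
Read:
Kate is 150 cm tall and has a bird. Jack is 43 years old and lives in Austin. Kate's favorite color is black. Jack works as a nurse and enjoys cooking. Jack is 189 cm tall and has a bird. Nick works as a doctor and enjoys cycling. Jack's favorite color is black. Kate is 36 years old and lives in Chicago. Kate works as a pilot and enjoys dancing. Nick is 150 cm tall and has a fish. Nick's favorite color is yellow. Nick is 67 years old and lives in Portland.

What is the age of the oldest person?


Oldest: Nick at 67

67


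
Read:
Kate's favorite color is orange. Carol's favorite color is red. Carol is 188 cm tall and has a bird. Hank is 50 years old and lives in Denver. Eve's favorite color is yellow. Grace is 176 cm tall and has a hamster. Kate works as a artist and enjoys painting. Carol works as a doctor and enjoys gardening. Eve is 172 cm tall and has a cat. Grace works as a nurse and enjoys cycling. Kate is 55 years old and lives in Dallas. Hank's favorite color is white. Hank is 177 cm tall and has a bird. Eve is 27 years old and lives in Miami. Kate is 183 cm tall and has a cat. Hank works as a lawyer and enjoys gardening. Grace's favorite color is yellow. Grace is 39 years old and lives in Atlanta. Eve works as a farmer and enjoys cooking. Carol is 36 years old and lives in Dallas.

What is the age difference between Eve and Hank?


|27 - 50| = 23

23


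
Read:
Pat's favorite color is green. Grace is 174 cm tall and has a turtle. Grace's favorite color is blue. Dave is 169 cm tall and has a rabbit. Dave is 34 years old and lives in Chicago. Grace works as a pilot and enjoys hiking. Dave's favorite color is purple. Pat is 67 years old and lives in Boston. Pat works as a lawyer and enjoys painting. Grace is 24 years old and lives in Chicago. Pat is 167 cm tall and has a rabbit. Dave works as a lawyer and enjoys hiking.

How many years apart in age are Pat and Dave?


67 vs 34, diff = 33

33


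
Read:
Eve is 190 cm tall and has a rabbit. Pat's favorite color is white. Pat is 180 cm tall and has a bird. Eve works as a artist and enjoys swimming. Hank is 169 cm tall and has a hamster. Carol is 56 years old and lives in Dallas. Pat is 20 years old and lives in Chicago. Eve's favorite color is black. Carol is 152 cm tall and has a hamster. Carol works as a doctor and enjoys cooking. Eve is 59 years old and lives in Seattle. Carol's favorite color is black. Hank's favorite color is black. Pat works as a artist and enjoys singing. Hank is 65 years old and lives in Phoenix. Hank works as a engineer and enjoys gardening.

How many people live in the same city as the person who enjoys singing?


Person with hobby singing is Pat, city Chicago. Count = 1

1


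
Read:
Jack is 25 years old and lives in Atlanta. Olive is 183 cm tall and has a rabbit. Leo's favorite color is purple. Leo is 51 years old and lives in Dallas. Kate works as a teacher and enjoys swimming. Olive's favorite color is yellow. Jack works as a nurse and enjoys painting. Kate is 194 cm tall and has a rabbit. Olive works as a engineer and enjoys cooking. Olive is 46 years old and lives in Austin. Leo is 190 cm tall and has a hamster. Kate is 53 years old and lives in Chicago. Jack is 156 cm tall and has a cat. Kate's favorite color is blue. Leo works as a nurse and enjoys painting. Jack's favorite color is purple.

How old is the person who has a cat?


Person with cat is Jack, age 25

25
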